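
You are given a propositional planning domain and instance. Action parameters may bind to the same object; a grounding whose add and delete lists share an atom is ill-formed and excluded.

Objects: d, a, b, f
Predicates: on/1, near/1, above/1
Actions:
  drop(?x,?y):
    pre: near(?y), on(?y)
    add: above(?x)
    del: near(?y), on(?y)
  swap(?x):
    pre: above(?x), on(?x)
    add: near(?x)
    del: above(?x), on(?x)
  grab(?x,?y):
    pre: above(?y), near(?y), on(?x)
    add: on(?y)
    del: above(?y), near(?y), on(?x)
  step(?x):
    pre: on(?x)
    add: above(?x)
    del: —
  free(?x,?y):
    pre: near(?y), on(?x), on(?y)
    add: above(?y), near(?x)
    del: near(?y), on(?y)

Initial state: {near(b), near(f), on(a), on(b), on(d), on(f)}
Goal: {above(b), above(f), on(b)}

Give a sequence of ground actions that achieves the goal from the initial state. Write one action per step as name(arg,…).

1. drop(f,f)  →  {above(f), near(b), on(a), on(b), on(d)}
2. step(b)  →  {above(b), above(f), near(b), on(a), on(b), on(d)}

drop(f,f); step(b)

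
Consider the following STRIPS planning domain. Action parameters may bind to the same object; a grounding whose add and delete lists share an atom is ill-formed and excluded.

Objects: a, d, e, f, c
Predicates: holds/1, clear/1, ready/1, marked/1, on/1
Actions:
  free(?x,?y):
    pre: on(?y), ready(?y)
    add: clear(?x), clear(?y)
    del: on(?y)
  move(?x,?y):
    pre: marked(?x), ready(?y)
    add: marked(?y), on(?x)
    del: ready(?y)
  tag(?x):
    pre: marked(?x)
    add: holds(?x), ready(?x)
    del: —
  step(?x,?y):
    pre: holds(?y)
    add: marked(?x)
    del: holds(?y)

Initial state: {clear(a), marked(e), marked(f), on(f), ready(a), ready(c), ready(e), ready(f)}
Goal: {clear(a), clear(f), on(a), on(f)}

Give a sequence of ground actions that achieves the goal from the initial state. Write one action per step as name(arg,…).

free(a,f); move(f,a); move(a,e)

1. free(a,f)  →  {clear(a), clear(f), marked(e), marked(f), ready(a), ready(c), ready(e), ready(f)}
2. move(f,a)  →  {clear(a), clear(f), marked(a), marked(e), marked(f), on(f), ready(c), ready(e), ready(f)}
3. move(a,e)  →  {clear(a), clear(f), marked(a), marked(e), marked(f), on(a), on(f), ready(c), ready(f)}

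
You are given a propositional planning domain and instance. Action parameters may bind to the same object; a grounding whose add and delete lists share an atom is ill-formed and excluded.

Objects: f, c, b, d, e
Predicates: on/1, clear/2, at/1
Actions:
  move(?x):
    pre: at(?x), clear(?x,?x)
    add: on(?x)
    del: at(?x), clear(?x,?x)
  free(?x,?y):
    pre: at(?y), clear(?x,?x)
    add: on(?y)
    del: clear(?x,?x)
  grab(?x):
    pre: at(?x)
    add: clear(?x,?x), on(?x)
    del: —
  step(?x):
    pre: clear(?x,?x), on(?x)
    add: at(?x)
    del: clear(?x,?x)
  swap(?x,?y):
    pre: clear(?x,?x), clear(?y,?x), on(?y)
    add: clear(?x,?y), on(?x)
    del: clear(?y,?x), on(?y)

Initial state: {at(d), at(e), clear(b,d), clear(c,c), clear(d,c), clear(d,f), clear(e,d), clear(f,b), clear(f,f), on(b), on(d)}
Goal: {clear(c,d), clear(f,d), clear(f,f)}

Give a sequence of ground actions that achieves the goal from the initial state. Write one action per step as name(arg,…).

1. swap(f,d)  →  {at(d), at(e), clear(b,d), clear(c,c), clear(d,c), clear(e,d), clear(f,b), clear(f,d), clear(f,f), on(b), on(f)}
2. grab(d)  →  {at(d), at(e), clear(b,d), clear(c,c), clear(d,c), clear(d,d), clear(e,d), clear(f,b), clear(f,d), clear(f,f), on(b), on(d), on(f)}
3. swap(c,d)  →  {at(d), at(e), clear(b,d), clear(c,c), clear(c,d), clear(d,d), clear(e,d), clear(f,b), clear(f,d), clear(f,f), on(b), on(c), on(f)}

swap(f,d); grab(d); swap(c,d)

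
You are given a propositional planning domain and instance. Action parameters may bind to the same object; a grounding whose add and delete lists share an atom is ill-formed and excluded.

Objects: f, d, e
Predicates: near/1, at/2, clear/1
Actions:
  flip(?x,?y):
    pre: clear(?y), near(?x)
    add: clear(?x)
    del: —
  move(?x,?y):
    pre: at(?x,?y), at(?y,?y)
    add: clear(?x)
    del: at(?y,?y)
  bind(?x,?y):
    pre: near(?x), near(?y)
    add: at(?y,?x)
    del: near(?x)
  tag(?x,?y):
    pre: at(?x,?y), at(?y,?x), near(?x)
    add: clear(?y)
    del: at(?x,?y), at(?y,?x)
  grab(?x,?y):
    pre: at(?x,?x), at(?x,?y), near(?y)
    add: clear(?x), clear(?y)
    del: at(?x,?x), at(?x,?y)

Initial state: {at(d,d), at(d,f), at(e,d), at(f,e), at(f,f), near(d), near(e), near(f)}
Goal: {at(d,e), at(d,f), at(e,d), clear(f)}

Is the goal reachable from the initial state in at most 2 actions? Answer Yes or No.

1. move(f,f)  →  {at(d,d), at(d,f), at(e,d), at(f,e), clear(f), near(d), near(e), near(f)}
2. bind(e,d)  →  {at(d,d), at(d,e), at(d,f), at(e,d), at(f,e), clear(f), near(d), near(f)}
optimal plan length = 2; 2 ≤ 2

Yes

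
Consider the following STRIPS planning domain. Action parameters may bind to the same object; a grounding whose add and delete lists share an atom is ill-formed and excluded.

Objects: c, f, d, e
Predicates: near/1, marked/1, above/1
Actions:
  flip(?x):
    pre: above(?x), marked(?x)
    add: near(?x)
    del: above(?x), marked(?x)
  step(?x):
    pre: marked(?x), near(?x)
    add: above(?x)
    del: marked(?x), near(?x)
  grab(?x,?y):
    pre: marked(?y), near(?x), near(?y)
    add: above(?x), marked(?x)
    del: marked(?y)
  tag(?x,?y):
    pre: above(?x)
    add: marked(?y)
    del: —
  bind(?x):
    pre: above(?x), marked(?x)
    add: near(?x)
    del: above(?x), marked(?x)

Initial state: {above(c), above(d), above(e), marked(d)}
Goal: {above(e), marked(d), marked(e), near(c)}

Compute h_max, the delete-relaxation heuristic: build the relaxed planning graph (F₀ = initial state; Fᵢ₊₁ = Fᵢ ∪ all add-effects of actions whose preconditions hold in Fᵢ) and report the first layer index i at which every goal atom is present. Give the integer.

2

F0 = init (4 atoms)
F1 = F0 ∪ {marked(c), marked(e), marked(f), near(d)}  (8 atoms)
F2 = F1 ∪ {near(c), near(e)}  (10 atoms)
goal ⊆ F2  ⇒  h_max = 2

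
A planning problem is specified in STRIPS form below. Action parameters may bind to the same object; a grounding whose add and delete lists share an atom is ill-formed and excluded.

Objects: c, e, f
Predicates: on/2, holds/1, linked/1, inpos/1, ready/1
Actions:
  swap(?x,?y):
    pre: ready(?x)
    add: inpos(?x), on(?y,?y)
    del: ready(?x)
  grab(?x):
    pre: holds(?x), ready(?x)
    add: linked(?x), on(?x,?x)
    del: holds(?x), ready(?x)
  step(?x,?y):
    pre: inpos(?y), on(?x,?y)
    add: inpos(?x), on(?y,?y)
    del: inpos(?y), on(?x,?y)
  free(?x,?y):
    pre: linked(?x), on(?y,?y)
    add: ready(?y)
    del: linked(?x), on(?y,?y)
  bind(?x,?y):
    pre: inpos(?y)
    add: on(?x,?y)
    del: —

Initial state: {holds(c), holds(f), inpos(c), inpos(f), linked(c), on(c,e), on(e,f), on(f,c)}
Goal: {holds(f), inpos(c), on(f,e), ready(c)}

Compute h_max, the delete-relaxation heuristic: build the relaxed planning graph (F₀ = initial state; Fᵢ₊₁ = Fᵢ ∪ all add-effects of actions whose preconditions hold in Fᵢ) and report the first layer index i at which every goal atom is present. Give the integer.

2

F0 = init (8 atoms)
F1 = F0 ∪ {inpos(e), on(c,c), on(c,f), on(e,c), on(f,f)}  (13 atoms)
F2 = F1 ∪ {on(e,e), on(f,e), ready(c), ready(f)}  (17 atoms)
goal ⊆ F2  ⇒  h_max = 2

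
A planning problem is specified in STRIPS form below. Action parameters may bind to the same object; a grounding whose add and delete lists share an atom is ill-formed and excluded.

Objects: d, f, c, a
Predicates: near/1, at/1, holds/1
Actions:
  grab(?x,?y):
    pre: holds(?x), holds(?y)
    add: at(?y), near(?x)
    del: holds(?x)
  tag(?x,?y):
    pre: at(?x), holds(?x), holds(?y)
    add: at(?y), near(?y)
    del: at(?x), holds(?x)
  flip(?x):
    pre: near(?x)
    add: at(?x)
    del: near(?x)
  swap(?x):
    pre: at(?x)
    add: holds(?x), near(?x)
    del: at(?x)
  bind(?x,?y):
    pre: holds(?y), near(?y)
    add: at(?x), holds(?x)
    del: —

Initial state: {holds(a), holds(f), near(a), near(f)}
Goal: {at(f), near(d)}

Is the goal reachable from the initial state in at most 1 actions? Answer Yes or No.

1. bind(d,f)  →  {at(d), holds(a), holds(d), holds(f), near(a), near(f)}
2. grab(d,f)  →  {at(d), at(f), holds(a), holds(f), near(a), near(d), near(f)}
optimal plan length = 2; 2 > 1

No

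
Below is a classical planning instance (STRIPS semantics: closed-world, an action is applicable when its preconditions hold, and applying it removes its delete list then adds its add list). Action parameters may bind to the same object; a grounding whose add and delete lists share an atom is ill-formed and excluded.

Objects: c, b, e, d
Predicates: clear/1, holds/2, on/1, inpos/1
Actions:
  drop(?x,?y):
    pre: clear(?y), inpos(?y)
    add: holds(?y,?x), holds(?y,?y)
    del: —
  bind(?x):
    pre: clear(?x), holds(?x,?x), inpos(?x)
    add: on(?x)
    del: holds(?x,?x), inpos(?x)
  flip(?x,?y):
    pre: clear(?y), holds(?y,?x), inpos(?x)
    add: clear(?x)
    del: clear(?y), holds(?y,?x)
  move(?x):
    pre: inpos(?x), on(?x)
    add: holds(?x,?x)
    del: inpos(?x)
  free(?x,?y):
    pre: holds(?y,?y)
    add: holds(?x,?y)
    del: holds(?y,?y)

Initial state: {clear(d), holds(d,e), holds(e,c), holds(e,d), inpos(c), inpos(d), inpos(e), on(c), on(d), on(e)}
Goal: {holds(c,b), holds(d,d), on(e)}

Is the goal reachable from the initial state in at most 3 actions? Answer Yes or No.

1. drop(c,d)  →  {clear(d), holds(d,c), holds(d,d), holds(d,e), holds(e,c), holds(e,d), inpos(c), inpos(d), inpos(e), on(c), on(d), on(e)}
2. flip(c,d)  →  {clear(c), holds(d,d), holds(d,e), holds(e,c), holds(e,d), inpos(c), inpos(d), inpos(e), on(c), on(d), on(e)}
3. drop(b,c)  →  {clear(c), holds(c,b), holds(c,c), holds(d,d), holds(d,e), holds(e,c), holds(e,d), inpos(c), inpos(d), inpos(e), on(c), on(d), on(e)}
optimal plan length = 3; 3 ≤ 3

Yes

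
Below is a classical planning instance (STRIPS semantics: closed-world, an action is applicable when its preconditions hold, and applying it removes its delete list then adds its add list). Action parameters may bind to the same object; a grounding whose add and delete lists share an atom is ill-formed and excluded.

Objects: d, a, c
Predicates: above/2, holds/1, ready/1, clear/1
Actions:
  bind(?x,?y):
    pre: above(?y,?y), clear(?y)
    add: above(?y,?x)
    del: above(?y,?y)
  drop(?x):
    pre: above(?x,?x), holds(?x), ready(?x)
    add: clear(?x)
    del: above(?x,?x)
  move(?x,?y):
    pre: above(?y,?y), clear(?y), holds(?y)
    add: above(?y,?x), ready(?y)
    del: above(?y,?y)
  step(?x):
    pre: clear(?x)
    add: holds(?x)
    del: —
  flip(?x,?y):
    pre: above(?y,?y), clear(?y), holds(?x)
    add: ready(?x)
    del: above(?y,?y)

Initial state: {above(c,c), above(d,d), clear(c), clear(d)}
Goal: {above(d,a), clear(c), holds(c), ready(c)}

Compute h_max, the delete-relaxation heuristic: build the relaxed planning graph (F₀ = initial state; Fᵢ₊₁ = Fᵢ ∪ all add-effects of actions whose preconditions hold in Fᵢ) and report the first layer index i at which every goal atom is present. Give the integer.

2

F0 = init (4 atoms)
F1 = F0 ∪ {above(c,a), above(c,d), above(d,a), above(d,c), holds(c), holds(d)}  (10 atoms)
F2 = F1 ∪ {ready(c), ready(d)}  (12 atoms)
goal ⊆ F2  ⇒  h_max = 2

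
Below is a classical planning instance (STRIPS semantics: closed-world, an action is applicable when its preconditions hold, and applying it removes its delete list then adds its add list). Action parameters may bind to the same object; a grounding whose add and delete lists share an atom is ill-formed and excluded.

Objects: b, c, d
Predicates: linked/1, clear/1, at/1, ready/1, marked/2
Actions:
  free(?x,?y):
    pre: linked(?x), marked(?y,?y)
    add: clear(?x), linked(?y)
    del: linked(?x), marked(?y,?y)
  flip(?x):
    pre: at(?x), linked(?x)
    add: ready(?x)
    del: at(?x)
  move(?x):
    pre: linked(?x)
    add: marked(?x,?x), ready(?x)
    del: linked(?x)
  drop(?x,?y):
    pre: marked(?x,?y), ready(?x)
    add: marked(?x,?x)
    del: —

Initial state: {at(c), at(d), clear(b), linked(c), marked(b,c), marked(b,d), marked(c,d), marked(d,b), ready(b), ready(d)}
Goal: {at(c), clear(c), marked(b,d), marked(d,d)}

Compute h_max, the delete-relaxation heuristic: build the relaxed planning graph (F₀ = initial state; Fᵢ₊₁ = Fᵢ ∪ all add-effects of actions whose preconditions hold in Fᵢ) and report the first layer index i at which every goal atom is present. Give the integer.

2

F0 = init (10 atoms)
F1 = F0 ∪ {marked(b,b), marked(c,c), marked(d,d), ready(c)}  (14 atoms)
F2 = F1 ∪ {clear(c), linked(b), linked(d)}  (17 atoms)
goal ⊆ F2  ⇒  h_max = 2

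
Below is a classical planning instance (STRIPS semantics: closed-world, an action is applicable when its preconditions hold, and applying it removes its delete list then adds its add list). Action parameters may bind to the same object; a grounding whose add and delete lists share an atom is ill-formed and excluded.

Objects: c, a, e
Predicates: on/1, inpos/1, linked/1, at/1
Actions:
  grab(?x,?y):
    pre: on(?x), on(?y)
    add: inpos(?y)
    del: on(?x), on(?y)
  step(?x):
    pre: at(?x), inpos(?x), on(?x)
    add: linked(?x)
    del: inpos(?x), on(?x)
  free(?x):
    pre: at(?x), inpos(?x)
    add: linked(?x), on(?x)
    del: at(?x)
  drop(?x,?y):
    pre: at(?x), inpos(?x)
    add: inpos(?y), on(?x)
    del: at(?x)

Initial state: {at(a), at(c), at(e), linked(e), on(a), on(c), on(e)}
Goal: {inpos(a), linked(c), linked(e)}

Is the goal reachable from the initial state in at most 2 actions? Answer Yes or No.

No

1. grab(c,c)  →  {at(a), at(c), at(e), inpos(c), linked(e), on(a), on(e)}
2. grab(a,a)  →  {at(a), at(c), at(e), inpos(a), inpos(c), linked(e), on(e)}
3. free(c)  →  {at(a), at(e), inpos(a), inpos(c), linked(c), linked(e), on(c), on(e)}
optimal plan length = 3; 3 > 2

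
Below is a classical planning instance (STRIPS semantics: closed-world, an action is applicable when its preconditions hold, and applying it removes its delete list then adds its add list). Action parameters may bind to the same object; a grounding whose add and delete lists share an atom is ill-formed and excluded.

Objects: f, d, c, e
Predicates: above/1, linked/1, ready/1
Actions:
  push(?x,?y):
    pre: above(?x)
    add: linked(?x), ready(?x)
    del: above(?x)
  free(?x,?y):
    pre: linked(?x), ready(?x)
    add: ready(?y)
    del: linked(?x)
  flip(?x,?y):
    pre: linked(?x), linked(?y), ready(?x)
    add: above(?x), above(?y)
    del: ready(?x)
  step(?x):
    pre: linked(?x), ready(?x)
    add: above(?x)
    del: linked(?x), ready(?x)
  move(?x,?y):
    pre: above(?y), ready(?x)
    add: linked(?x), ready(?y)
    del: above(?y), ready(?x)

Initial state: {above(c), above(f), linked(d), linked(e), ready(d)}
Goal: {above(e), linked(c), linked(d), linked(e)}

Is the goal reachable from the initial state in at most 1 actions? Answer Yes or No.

No

1. push(c,f)  →  {above(f), linked(c), linked(d), linked(e), ready(c), ready(d)}
2. flip(d,e)  →  {above(d), above(e), above(f), linked(c), linked(d), linked(e), ready(c)}
optimal plan length = 2; 2 > 1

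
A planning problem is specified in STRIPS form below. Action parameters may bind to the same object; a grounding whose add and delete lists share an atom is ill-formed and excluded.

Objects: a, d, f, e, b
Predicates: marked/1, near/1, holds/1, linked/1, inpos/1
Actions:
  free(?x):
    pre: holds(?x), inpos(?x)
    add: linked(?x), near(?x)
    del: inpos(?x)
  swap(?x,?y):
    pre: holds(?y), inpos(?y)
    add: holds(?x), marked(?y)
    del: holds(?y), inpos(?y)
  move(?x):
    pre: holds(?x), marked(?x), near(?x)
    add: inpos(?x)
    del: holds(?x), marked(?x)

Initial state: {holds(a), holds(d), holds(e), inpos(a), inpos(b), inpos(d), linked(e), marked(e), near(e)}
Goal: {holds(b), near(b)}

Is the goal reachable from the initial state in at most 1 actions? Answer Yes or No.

No

1. swap(b,a)  →  {holds(b), holds(d), holds(e), inpos(b), inpos(d), linked(e), marked(a), marked(e), near(e)}
2. free(b)  →  {holds(b), holds(d), holds(e), inpos(d), linked(b), linked(e), marked(a), marked(e), near(b), near(e)}
optimal plan length = 2; 2 > 1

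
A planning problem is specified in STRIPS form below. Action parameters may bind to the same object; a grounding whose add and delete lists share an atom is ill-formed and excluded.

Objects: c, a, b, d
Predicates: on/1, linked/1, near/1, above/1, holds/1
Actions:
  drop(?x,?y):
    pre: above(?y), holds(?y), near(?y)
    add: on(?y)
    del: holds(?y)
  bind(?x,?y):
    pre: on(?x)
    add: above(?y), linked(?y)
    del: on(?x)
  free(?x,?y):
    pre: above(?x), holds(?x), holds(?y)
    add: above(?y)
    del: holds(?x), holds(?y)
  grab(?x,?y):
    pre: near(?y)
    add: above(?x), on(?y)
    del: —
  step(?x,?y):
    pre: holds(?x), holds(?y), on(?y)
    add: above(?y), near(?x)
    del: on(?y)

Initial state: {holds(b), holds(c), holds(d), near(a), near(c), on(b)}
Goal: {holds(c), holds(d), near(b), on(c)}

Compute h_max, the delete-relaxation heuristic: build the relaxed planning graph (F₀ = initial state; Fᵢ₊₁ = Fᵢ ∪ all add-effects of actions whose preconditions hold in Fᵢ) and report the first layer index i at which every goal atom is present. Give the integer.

F0 = init (6 atoms)
F1 = F0 ∪ {above(a), above(b), above(c), above(d), linked(a), linked(b), linked(c), linked(d), near(b), near(d), on(a), on(c)}  (18 atoms)
goal ⊆ F1  ⇒  h_max = 1

1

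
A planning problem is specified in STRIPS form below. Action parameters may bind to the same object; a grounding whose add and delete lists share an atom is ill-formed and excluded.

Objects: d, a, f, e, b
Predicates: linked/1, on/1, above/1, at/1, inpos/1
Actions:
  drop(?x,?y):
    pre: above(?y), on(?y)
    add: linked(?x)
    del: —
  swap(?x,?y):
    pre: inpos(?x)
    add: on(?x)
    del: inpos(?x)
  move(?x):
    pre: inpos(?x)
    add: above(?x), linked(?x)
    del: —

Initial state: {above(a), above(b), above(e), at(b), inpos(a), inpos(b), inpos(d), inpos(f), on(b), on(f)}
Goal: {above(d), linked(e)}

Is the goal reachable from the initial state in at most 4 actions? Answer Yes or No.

Yes

1. drop(e,b)  →  {above(a), above(b), above(e), at(b), inpos(a), inpos(b), inpos(d), inpos(f), linked(e), on(b), on(f)}
2. move(d)  →  {above(a), above(b), above(d), above(e), at(b), inpos(a), inpos(b), inpos(d), inpos(f), linked(d), linked(e), on(b), on(f)}
optimal plan length = 2; 2 ≤ 4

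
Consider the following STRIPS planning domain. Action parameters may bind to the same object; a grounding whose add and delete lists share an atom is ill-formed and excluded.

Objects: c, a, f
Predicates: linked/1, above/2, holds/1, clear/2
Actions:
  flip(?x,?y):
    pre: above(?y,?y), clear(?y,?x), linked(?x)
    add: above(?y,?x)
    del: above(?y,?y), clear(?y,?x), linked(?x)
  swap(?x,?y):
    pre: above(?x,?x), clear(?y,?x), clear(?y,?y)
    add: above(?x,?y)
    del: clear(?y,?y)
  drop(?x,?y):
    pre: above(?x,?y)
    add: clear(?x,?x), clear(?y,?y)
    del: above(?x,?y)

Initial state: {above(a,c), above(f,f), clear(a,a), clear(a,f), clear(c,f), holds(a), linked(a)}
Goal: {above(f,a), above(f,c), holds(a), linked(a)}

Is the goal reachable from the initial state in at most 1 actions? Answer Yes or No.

1. swap(f,a)  →  {above(a,c), above(f,a), above(f,f), clear(a,f), clear(c,f), holds(a), linked(a)}
2. drop(a,c)  →  {above(f,a), above(f,f), clear(a,a), clear(a,f), clear(c,c), clear(c,f), holds(a), linked(a)}
3. swap(f,c)  →  {above(f,a), above(f,c), above(f,f), clear(a,a), clear(a,f), clear(c,f), holds(a), linked(a)}
optimal plan length = 3; 3 > 1

No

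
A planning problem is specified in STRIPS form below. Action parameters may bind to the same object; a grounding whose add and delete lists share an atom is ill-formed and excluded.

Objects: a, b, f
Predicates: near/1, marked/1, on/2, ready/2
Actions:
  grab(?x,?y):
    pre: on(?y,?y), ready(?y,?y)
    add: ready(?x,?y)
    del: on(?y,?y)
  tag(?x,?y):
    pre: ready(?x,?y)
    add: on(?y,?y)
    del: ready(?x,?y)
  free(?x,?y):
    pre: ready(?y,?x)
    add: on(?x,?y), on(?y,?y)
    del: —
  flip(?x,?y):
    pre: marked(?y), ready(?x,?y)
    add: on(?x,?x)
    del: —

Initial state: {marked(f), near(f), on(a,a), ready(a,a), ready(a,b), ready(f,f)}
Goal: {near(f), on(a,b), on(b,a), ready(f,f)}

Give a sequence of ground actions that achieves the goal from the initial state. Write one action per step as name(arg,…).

1. grab(b,a)  →  {marked(f), near(f), ready(a,a), ready(a,b), ready(b,a), ready(f,f)}
2. free(a,b)  →  {marked(f), near(f), on(a,b), on(b,b), ready(a,a), ready(a,b), ready(b,a), ready(f,f)}
3. free(b,a)  →  {marked(f), near(f), on(a,a), on(a,b), on(b,a), on(b,b), ready(a,a), ready(a,b), ready(b,a), ready(f,f)}

grab(b,a); free(a,b); free(b,a)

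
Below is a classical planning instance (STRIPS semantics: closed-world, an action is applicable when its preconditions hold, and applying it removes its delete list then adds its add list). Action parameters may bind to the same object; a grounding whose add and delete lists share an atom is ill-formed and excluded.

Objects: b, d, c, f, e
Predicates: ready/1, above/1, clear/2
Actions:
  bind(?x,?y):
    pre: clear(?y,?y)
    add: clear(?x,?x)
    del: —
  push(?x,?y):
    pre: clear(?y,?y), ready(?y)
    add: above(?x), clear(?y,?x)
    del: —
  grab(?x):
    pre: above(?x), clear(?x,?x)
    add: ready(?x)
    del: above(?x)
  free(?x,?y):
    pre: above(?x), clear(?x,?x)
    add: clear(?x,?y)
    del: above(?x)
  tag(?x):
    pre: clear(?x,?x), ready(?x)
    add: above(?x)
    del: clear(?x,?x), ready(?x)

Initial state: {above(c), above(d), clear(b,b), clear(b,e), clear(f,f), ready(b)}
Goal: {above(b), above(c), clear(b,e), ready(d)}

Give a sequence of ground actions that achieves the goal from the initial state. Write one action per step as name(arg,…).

1. bind(d,b)  →  {above(c), above(d), clear(b,b), clear(b,e), clear(d,d), clear(f,f), ready(b)}
2. push(b,b)  →  {above(b), above(c), above(d), clear(b,b), clear(b,e), clear(d,d), clear(f,f), ready(b)}
3. grab(d)  →  {above(b), above(c), clear(b,b), clear(b,e), clear(d,d), clear(f,f), ready(b), ready(d)}

bind(d,b); push(b,b); grab(d)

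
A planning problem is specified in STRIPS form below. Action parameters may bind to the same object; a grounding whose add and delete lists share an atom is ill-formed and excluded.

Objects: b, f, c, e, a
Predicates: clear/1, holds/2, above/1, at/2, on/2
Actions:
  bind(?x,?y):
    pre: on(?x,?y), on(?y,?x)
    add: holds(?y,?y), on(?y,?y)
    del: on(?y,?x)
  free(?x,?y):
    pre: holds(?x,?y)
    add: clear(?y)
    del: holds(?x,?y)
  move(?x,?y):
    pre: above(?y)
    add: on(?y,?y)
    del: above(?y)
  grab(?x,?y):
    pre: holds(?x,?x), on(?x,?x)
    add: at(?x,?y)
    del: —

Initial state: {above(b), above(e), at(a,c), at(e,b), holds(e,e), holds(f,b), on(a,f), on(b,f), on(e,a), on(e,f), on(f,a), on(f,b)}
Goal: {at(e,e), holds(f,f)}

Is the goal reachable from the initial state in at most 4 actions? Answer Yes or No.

Yes

1. bind(b,f)  →  {above(b), above(e), at(a,c), at(e,b), holds(e,e), holds(f,b), holds(f,f), on(a,f), on(b,f), on(e,a), on(e,f), on(f,a), on(f,f)}
2. move(b,e)  →  {above(b), at(a,c), at(e,b), holds(e,e), holds(f,b), holds(f,f), on(a,f), on(b,f), on(e,a), on(e,e), on(e,f), on(f,a), on(f,f)}
3. grab(e,e)  →  {above(b), at(a,c), at(e,b), at(e,e), holds(e,e), holds(f,b), holds(f,f), on(a,f), on(b,f), on(e,a), on(e,e), on(e,f), on(f,a), on(f,f)}
optimal plan length = 3; 3 ≤ 4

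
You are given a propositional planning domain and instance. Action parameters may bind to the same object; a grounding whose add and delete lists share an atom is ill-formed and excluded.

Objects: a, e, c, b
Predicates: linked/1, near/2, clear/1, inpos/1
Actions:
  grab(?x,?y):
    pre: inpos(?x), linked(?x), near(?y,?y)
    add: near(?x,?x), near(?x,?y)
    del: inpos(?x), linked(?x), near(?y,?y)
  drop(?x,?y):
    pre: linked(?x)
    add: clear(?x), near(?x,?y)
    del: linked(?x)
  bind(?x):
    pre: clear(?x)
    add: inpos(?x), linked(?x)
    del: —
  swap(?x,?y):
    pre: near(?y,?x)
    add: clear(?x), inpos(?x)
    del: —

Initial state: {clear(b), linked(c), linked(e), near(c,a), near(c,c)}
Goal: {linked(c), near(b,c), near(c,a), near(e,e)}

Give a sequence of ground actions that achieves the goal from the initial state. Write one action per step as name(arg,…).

drop(e,e); bind(b); grab(b,c)

1. drop(e,e)  →  {clear(b), clear(e), linked(c), near(c,a), near(c,c), near(e,e)}
2. bind(b)  →  {clear(b), clear(e), inpos(b), linked(b), linked(c), near(c,a), near(c,c), near(e,e)}
3. grab(b,c)  →  {clear(b), clear(e), linked(c), near(b,b), near(b,c), near(c,a), near(e,e)}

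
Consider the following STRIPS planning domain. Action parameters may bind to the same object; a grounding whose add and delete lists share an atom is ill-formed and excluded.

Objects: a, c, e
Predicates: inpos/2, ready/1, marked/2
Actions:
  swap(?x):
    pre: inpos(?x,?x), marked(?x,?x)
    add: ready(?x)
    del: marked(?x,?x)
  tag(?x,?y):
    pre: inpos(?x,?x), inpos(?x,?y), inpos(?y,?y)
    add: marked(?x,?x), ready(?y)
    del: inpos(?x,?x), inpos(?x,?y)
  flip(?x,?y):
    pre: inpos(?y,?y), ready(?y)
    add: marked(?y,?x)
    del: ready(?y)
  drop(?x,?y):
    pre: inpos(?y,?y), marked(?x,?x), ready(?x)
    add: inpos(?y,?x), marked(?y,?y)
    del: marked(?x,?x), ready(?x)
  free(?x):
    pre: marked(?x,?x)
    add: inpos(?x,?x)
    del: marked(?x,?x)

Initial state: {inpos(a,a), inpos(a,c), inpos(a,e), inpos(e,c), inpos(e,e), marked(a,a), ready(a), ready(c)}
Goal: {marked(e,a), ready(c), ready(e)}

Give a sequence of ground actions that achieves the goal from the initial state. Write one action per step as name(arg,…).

tag(a,e); flip(a,e); tag(e,e)

1. tag(a,e)  →  {inpos(a,c), inpos(e,c), inpos(e,e), marked(a,a), ready(a), ready(c), ready(e)}
2. flip(a,e)  →  {inpos(a,c), inpos(e,c), inpos(e,e), marked(a,a), marked(e,a), ready(a), ready(c)}
3. tag(e,e)  →  {inpos(a,c), inpos(e,c), marked(a,a), marked(e,a), marked(e,e), ready(a), ready(c), ready(e)}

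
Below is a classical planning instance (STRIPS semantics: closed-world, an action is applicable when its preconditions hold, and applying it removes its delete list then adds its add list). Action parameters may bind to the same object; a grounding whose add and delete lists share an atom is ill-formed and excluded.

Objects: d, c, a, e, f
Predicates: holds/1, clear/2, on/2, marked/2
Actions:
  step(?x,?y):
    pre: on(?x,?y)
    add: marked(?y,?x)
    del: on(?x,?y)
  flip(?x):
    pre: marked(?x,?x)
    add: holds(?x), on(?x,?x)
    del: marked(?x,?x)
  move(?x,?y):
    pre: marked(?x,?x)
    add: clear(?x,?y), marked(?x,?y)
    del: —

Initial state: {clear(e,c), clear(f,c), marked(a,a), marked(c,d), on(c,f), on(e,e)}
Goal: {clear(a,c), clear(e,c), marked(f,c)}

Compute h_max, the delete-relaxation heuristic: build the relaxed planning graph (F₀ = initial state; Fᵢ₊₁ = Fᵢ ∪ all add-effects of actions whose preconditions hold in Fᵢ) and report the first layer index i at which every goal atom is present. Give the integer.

F0 = init (6 atoms)
F1 = F0 ∪ {clear(a,a), clear(a,c), clear(a,d), clear(a,e), clear(a,f), holds(a), marked(a,c), marked(a,d), marked(a,e), marked(a,f), marked(e,e), marked(f,c), on(a,a)}  (19 atoms)
goal ⊆ F1  ⇒  h_max = 1

1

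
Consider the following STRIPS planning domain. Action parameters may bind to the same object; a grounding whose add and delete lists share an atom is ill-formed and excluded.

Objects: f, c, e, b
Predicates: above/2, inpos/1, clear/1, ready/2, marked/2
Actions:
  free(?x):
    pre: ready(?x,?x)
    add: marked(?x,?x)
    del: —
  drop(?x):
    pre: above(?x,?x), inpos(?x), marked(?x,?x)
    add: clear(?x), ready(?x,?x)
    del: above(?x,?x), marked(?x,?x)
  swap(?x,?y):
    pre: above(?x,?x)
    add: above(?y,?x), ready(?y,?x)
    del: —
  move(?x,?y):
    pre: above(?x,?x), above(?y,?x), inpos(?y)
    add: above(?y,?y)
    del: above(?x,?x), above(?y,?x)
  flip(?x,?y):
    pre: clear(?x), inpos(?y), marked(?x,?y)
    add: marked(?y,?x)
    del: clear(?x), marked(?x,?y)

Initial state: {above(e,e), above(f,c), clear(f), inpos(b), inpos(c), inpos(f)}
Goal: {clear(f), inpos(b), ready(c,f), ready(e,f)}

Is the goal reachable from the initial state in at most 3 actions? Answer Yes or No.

No

1. swap(e,f)  →  {above(e,e), above(f,c), above(f,e), clear(f), inpos(b), inpos(c), inpos(f), ready(f,e)}
2. move(e,f)  →  {above(f,c), above(f,f), clear(f), inpos(b), inpos(c), inpos(f), ready(f,e)}
3. swap(f,c)  →  {above(c,f), above(f,c), above(f,f), clear(f), inpos(b), inpos(c), inpos(f), ready(c,f), ready(f,e)}
4. swap(f,e)  →  {above(c,f), above(e,f), above(f,c), above(f,f), clear(f), inpos(b), inpos(c), inpos(f), ready(c,f), ready(e,f), ready(f,e)}
optimal plan length = 4; 4 > 3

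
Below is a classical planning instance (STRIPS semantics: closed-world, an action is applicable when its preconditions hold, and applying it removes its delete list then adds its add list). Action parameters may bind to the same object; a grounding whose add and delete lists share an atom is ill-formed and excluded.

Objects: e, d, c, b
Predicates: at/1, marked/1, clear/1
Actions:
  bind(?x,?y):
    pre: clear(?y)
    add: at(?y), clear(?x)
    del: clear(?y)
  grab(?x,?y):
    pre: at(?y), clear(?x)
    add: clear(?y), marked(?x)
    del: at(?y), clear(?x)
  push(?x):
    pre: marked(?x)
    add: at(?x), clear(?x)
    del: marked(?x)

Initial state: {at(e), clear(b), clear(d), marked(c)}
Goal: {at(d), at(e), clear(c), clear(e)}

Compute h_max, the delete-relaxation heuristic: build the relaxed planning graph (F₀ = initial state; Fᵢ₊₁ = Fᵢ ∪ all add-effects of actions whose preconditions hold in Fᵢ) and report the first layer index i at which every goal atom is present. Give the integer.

F0 = init (4 atoms)
F1 = F0 ∪ {at(b), at(c), at(d), clear(c), clear(e), marked(b), marked(d)}  (11 atoms)
goal ⊆ F1  ⇒  h_max = 1

1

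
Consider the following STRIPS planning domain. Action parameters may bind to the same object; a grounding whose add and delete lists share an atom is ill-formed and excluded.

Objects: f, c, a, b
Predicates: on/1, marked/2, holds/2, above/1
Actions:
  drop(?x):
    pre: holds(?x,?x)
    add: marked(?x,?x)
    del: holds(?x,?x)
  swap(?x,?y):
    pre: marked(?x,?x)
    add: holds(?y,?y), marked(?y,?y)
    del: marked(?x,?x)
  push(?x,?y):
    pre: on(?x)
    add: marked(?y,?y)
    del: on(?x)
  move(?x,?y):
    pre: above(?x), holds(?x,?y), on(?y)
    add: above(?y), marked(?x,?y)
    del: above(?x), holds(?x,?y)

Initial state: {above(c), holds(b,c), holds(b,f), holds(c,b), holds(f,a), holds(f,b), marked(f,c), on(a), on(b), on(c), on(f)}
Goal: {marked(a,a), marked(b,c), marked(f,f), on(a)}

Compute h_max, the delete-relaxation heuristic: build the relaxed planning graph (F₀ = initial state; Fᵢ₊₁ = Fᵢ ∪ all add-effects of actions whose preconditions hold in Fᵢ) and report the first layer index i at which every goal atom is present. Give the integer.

2

F0 = init (11 atoms)
F1 = F0 ∪ {above(b), marked(a,a), marked(b,b), marked(c,b), marked(c,c), marked(f,f)}  (17 atoms)
F2 = F1 ∪ {above(f), holds(a,a), holds(b,b), holds(c,c), holds(f,f), marked(b,c), marked(b,f)}  (24 atoms)
goal ⊆ F2  ⇒  h_max = 2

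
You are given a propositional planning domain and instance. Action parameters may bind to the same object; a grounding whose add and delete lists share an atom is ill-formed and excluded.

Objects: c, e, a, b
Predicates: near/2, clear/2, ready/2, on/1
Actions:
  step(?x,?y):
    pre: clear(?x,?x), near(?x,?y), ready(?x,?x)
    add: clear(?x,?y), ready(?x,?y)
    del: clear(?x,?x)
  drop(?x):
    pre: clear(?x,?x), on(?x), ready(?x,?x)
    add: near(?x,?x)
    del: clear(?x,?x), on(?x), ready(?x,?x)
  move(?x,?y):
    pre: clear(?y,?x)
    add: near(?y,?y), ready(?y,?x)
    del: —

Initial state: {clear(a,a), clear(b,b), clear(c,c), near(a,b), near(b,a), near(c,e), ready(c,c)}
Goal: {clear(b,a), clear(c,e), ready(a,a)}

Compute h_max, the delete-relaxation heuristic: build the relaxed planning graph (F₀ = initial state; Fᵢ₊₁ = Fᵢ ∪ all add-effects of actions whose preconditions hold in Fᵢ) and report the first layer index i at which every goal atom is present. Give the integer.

F0 = init (7 atoms)
F1 = F0 ∪ {clear(c,e), near(a,a), near(b,b), near(c,c), ready(a,a), ready(b,b), ready(c,e)}  (14 atoms)
F2 = F1 ∪ {clear(a,b), clear(b,a), ready(a,b), ready(b,a)}  (18 atoms)
goal ⊆ F2  ⇒  h_max = 2

2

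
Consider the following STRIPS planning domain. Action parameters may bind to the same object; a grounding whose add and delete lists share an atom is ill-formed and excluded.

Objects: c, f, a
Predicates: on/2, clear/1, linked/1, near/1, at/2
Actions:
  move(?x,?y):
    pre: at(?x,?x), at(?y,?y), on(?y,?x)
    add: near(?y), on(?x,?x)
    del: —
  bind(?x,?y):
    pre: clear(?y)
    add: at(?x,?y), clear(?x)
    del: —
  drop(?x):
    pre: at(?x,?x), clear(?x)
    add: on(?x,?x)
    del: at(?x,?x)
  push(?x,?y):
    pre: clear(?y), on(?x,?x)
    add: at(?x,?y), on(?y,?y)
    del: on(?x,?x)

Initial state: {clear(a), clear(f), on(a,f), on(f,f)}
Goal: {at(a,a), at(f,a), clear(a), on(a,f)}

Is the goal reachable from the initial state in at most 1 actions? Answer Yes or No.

1. bind(f,a)  →  {at(f,a), clear(a), clear(f), on(a,f), on(f,f)}
2. bind(a,a)  →  {at(a,a), at(f,a), clear(a), clear(f), on(a,f), on(f,f)}
optimal plan length = 2; 2 > 1

No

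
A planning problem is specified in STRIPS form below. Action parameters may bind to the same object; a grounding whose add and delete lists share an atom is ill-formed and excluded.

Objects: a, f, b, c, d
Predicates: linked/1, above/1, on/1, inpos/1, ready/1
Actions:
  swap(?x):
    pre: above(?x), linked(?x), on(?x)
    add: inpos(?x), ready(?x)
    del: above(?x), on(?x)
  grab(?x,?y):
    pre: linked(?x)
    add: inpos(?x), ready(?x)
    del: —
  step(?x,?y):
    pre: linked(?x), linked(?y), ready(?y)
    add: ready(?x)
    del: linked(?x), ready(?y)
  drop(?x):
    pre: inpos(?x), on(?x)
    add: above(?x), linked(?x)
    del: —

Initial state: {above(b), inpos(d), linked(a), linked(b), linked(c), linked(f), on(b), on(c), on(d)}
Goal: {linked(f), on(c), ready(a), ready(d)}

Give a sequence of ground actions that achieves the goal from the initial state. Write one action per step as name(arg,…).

grab(a,a); drop(d); swap(d)

1. grab(a,a)  →  {above(b), inpos(a), inpos(d), linked(a), linked(b), linked(c), linked(f), on(b), on(c), on(d), ready(a)}
2. drop(d)  →  {above(b), above(d), inpos(a), inpos(d), linked(a), linked(b), linked(c), linked(d), linked(f), on(b), on(c), on(d), ready(a)}
3. swap(d)  →  {above(b), inpos(a), inpos(d), linked(a), linked(b), linked(c), linked(d), linked(f), on(b), on(c), ready(a), ready(d)}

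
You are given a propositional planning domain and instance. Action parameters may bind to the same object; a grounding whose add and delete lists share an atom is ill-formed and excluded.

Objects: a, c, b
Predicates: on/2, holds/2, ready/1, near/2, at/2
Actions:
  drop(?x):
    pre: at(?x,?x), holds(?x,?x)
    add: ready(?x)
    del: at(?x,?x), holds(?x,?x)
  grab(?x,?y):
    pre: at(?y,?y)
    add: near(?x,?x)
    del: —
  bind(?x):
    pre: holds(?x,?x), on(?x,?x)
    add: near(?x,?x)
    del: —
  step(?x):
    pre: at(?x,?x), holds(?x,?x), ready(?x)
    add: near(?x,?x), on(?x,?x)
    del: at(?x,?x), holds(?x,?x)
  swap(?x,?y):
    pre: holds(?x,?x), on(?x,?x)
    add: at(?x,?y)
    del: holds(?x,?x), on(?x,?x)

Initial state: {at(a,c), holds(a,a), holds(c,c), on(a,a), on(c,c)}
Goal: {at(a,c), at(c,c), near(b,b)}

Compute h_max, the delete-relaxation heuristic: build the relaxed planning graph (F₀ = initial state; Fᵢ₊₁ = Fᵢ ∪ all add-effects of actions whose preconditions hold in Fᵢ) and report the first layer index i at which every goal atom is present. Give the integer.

2

F0 = init (5 atoms)
F1 = F0 ∪ {at(a,a), at(a,b), at(c,a), at(c,b), at(c,c), near(a,a), near(c,c)}  (12 atoms)
F2 = F1 ∪ {near(b,b), ready(a), ready(c)}  (15 atoms)
goal ⊆ F2  ⇒  h_max = 2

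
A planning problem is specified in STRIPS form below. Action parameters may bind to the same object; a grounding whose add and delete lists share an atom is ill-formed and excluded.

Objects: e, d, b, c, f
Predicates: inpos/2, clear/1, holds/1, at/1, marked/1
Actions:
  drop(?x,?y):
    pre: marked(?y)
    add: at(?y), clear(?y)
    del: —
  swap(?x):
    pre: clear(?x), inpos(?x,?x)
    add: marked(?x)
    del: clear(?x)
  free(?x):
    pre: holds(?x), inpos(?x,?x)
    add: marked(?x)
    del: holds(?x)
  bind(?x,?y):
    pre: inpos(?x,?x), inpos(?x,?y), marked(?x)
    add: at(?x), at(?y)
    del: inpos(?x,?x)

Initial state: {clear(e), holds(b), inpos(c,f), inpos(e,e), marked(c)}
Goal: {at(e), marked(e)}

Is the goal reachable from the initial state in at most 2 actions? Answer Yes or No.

1. swap(e)  →  {holds(b), inpos(c,f), inpos(e,e), marked(c), marked(e)}
2. drop(e,e)  →  {at(e), clear(e), holds(b), inpos(c,f), inpos(e,e), marked(c), marked(e)}
optimal plan length = 2; 2 ≤ 2

Yes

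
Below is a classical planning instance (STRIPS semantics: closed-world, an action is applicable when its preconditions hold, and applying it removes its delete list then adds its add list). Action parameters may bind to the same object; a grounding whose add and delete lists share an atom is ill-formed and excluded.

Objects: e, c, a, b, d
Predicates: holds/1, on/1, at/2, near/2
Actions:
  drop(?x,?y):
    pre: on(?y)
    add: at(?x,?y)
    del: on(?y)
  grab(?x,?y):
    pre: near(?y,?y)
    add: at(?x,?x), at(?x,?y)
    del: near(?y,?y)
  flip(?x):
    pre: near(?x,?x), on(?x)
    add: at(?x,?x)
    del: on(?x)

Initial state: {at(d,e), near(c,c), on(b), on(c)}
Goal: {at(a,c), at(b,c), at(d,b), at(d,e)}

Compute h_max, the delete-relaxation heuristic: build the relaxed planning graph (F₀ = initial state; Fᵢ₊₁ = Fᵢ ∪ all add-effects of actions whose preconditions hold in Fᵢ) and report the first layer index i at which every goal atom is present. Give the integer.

F0 = init (4 atoms)
F1 = F0 ∪ {at(a,a), at(a,b), at(a,c), at(b,b), at(b,c), at(c,b), at(c,c), at(d,b), at(d,c), at(d,d), at(e,b), at(e,c), at(e,e)}  (17 atoms)
goal ⊆ F1  ⇒  h_max = 1

1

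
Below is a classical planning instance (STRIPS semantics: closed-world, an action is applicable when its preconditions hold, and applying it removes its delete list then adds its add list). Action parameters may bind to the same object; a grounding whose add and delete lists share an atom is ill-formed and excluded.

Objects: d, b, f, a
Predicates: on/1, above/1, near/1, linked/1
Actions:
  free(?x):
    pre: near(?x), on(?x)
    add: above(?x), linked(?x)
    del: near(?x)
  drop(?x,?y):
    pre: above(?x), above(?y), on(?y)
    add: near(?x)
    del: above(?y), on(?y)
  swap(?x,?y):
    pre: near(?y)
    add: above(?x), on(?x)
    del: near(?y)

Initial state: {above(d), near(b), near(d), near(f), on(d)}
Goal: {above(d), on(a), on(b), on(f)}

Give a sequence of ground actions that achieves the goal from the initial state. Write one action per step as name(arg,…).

1. swap(b,d)  →  {above(b), above(d), near(b), near(f), on(b), on(d)}
2. swap(f,b)  →  {above(b), above(d), above(f), near(f), on(b), on(d), on(f)}
3. swap(a,f)  →  {above(a), above(b), above(d), above(f), on(a), on(b), on(d), on(f)}

swap(b,d); swap(f,b); swap(a,f)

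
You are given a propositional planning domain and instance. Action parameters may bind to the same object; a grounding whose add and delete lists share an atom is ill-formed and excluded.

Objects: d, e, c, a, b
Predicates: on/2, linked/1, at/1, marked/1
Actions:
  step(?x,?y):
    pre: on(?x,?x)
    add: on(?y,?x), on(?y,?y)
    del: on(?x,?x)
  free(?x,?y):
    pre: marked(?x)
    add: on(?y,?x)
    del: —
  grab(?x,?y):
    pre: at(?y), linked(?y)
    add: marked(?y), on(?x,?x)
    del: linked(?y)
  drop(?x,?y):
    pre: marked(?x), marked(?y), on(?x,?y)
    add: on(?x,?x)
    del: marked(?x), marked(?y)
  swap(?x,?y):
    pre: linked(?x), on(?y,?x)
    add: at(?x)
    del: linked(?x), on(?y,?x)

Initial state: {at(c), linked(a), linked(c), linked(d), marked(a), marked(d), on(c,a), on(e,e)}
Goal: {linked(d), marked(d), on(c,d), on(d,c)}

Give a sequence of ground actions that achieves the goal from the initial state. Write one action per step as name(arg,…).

1. step(e,d)  →  {at(c), linked(a), linked(c), linked(d), marked(a), marked(d), on(c,a), on(d,d), on(d,e)}
2. step(d,c)  →  {at(c), linked(a), linked(c), linked(d), marked(a), marked(d), on(c,a), on(c,c), on(c,d), on(d,e)}
3. step(c,d)  →  {at(c), linked(a), linked(c), linked(d), marked(a), marked(d), on(c,a), on(c,d), on(d,c), on(d,d), on(d,e)}

step(e,d); step(d,c); step(c,d)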